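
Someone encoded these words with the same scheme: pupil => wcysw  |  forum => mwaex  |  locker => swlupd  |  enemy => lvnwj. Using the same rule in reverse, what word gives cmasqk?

In pupil: p→w is +7, u→c is +8, p→y is +9, i→s is +10 — the shift increases by 1 each position. Each letter shifts forward by (position + 7), i.e. 7, 8, 9, … — the shift grows by one for each successive letter.
Decoding cmasqk: c−7=v, m−8=e, a−9=r, s−10=i, q−11=f, k−12=y.

verify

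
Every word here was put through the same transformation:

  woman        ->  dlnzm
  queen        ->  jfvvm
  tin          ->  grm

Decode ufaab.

fuzzy

Each pair mirrors across the alphabet (w↔d, o↔l, m↔n): positions sum to 25. This is the alphabet-reversal cipher (Atbash): a becomes z, b becomes y, etc.
Undoing it on ufaab: u↔f, f↔u, a↔z, a↔z, b↔y.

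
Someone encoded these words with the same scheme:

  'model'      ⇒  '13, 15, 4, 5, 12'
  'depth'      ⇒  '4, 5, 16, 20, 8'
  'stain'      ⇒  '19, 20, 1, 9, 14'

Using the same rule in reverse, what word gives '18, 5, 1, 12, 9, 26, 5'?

m is letter #13 and maps to 13: an offset of 0. Each letter is replaced by its alphabet position (a=1, b=2, …, z=26).
Undoing it on 18, 5, 1, 12, 9, 26, 5: 18=r, 5=e, 1=a, 12=l, 9=i, 26=z, 5=e.

realize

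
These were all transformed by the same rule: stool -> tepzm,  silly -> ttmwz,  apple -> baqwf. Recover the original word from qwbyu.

plant

Shifts by position in stool: pos 0: s→t (+1), pos 1: t→e (+11), pos 2: o→p (+1), pos 3: o→z (+11) — repeating every 2. The shifts repeat in a cycle of length 2: positions 0,1,… shift by +1, +11, then the pattern repeats.
Decoding qwbyu: q−1=p, w−11=l, b−1=a, y−11=n, u−1=t.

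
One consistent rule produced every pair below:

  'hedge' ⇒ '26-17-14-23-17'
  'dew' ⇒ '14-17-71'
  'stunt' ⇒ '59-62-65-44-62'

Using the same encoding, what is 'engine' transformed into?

h(#8)→26 and e(#5)→17: differences scale by 3, so n = 3·pos + 2. Each letter becomes 3×(its alphabet position, a=1..z=26) + 2.
Applying it to engine: e=5→17, n=14→44, g=7→23, i=9→29, n=14→44, e=5→17.

17-44-23-29-44-17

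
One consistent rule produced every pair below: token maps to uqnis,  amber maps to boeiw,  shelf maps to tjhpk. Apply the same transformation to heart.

igdvy

In token: t→u is +1, o→q is +2, k→n is +3, e→i is +4 — the shift increases by 1 each position. Each letter shifts forward by (position + 1), i.e. 1, 2, 3, … — the shift grows by one for each successive letter.
Applying it to heart: h+1=i, e+2=g, a+3=d, r+4=v, t+5=y.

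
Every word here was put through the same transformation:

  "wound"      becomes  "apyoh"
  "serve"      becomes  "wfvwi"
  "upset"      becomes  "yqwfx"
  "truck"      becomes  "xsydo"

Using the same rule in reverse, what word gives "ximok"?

thing

It's a Vigenère-style cipher with numeric key [4,1]: position i shifts by key[i mod 2].
Reversing it on ximok: x−4=t, i−1=h, m−4=i, o−1=n, k−4=g.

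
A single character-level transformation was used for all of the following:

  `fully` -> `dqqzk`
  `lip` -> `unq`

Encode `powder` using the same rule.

wjibtu

The output letters match the input read backwards, each shifted +5: fully reversed is ylluf. The word is reversed, then every letter is shifted forward by 5.
Applying it to powder: reverse → redwop; then shift: r+5=w, e+5=j, d+5=i, w+5=b, o+5=t, p+5=u.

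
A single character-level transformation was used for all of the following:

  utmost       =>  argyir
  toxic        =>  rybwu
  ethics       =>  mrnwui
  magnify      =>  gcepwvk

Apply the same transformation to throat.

Each letter's alphabet position (a=0..z=25) is mapped through 9·x+2 mod 26 — an affine cipher.
For throat: t(19)→9·19+2≡17=r; h(7)→9·7+2≡13=n; r(17)→9·17+2≡25=z; o(14)→9·14+2≡24=y; a(0)→9·0+2≡2=c; t(19)→9·19+2≡17=r (all mod 26).

rnzycr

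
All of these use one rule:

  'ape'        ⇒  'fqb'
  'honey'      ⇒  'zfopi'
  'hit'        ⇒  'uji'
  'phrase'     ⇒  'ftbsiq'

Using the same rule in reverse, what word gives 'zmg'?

The output letters match the input read backwards, each shifted +1: ape reversed is epa. The word is reversed, then every letter is shifted forward by 1.
Undoing it on zmg: shift back: z−1=y, m−1=l, g−1=f → ylf; then reverse → fly.

fly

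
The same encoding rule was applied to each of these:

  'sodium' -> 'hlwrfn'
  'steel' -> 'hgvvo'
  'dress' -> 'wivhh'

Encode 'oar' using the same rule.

lzi

Each pair mirrors across the alphabet (s↔h, o↔l, d↔w): positions sum to 25. Each letter is replaced by its mirror in the alphabet: a↔z, b↔y, c↔x, and so on (the Atbash cipher).
Applying it to oar: o↔l, a↔z, r↔i.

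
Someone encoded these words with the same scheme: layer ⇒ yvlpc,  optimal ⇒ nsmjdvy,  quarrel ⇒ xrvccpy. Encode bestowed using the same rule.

l(11)→y(24) and a(0)→v(21) fit y≡5x+21 (mod 26); the inverse of 5 mod 26 is 21. Treating letters as 0–25, the rule is x ↦ 5x + 21 (mod 26).
For bestowed: b(1)→5·1+21≡0=a; e(4)→5·4+21≡15=p; s(18)→5·18+21≡7=h; t(19)→5·19+21≡12=m; o(14)→5·14+21≡13=n; w(22)→5·22+21≡1=b; e(4)→5·4+21≡15=p; d(3)→5·3+21≡10=k (all mod 26).

aphmnbpk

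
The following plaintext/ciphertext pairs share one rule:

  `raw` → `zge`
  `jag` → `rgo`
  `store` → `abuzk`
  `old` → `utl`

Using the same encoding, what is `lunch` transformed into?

tavkp

The shift depends on letter class: consonant r→z is +8, but vowel a→g is +6. The rule splits by letter class: vowels +6, consonants +8.
For lunch: l(cons)+8=t, u(vowel)+6=a, n(cons)+8=v, c(cons)+8=k, h(cons)+8=p.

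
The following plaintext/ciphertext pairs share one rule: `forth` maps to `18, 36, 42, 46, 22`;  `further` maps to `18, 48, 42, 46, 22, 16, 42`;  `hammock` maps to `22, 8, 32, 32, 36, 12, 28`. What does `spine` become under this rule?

f(#6)→18 and o(#15)→36: differences scale by 2, so n = 2·pos + 6. With a=1..z=26, the number is 2·pos + 6.
On spine: s=19→44, p=16→38, i=9→24, n=14→34, e=5→16.

44, 38, 24, 34, 16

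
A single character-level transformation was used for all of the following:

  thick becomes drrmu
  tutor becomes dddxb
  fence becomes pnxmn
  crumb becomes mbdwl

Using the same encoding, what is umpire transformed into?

The shift depends on letter class: consonant t→d is +10, but vowel i→r is +9. The rule splits by letter class: vowels +9, consonants +10.
On umpire: u(vowel)+9=d, m(cons)+10=w, p(cons)+10=z, i(vowel)+9=r, r(cons)+10=b, e(vowel)+9=n.

dwzrbn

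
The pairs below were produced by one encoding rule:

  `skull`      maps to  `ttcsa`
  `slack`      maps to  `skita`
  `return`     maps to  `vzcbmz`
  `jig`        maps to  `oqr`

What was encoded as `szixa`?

Read the word backwards and shift each letter +8.
Undoing it on szixa: shift back: s−8=k, z−8=r, i−8=a, x−8=p, a−8=s → kraps; then reverse → spark.

spark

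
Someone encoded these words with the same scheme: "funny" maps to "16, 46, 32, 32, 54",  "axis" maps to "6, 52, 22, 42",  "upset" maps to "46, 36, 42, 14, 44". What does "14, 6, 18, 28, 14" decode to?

eagle

Each letter becomes 2×(its alphabet position, a=1..z=26) + 4.
Undoing it on 14, 6, 18, 28, 14: 14→(14−4)÷2=5=e, 6→(6−4)÷2=1=a, 18→(18−4)÷2=7=g, 28→(28−4)÷2=12=l, 14→(14−4)÷2=5=e.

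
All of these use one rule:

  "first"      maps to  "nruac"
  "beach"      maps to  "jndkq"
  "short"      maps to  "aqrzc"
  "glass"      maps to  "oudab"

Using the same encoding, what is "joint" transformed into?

Shifts by position in first: pos 0: f→n (+8), pos 1: i→r (+9), pos 2: r→u (+3), pos 3: s→a (+8), pos 4: t→c (+9) — repeating every 3. The shifts repeat in a cycle of length 3: positions 0,1,… shift by +8, +9, +3, then the pattern repeats.
For joint: j+8=r, o+9=x, i+3=l, n+8=v, t+9=c.

rxlvc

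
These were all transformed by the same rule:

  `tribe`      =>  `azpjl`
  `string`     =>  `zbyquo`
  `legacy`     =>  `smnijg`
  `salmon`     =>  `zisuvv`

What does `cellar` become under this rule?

A repeating key of period 2 is used — shifts +7, +8 over and over.
For cellar: c+7=j, e+8=m, l+7=s, l+8=t, a+7=h, r+8=z.

jmsthz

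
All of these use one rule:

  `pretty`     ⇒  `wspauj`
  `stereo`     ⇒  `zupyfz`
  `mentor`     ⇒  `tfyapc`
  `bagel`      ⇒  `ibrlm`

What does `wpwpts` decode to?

Shifts by position in pretty: pos 0: p→w (+7), pos 1: r→s (+1), pos 2: e→p (+11), pos 3: t→a (+7), pos 4: t→u (+1), pos 5: y→j (+11) — repeating every 3. It's a Vigenère-style cipher with numeric key [7,1,11]: position i shifts by key[i mod 3].
Undoing it on wpwpts: w−7=p, p−1=o, w−11=l, p−7=i, t−1=s, s−11=h.

polish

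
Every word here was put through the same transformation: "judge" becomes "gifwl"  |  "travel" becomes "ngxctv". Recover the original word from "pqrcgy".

weapon

The word is reversed, then every letter is shifted forward by 2.
Undoing it on pqrcgy: shift back: p−2=n, q−2=o, r−2=p, c−2=a, g−2=e, y−2=w → nopaew; then reverse → weapon.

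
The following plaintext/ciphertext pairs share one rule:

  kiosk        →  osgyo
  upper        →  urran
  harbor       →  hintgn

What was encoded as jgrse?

k(10)→o(14) and i(8)→s(18) fit y≡11x+8 (mod 26); the inverse of 11 mod 26 is 19. This is an affine cipher: with a=0,…,z=25, each position x becomes (11x+8) mod 26.
Reversing it on jgrse: j(9)→19·(9−8)≡19=t; g(6)→19·(6−8)≡14=o; r(17)→19·(17−8)≡15=p; s(18)→19·(18−8)≡8=i; e(4)→19·(4−8)≡2=c (all mod 26).

topic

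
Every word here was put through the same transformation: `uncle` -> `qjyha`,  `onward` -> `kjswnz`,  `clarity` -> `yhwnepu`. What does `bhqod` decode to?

It's a constant shift of +22 (ROT22).
Reversing it on bhqod: b−22=f, h−22=l, q−22=u, o−22=s, d−22=h.

flush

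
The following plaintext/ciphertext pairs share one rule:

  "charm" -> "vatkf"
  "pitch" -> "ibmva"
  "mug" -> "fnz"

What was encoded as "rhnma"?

Compare letters: c→v is +19, h→a is +19, a→t is +19 — a constant shift. This is a Caesar cipher with shift 19.
Decoding rhnma: r−19=y, h−19=o, n−19=u, m−19=t, a−19=h.

youth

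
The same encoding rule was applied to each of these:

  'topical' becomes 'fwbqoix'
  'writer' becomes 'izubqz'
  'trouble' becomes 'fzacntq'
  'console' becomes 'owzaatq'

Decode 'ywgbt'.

mouth

Shifts by position in topical: pos 0: t→f (+12), pos 1: o→w (+8), pos 2: p→b (+12), pos 3: i→q (+8) — repeating every 2. It's a Vigenère-style cipher with numeric key [12,8]: position i shifts by key[i mod 2].
Reversing it on ywgbt: y−12=m, w−8=o, g−12=u, b−8=t, t−12=h.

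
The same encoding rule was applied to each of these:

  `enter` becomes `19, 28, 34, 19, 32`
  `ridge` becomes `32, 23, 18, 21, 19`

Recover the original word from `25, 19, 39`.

e is letter #5 and maps to 19: an offset of 14. Each letter is replaced by its alphabet position (a=1..z=26) + 14.
Decoding 25, 19, 39: 25→(25−14)÷1=11=k, 19→(19−14)÷1=5=e, 39→(39−14)÷1=25=y.

key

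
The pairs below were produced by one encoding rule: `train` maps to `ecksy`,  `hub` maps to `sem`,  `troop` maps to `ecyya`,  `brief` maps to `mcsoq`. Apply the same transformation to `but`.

The shift depends on letter class: consonant t→e is +11, but vowel a→k is +10. Vowels shift forward by 10 and consonants shift forward by 11.
Applying it to but: b(cons)+11=m, u(vowel)+10=e, t(cons)+11=e.

mee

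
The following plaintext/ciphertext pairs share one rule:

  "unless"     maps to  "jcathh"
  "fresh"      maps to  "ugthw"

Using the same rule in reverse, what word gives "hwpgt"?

Compare letters: u→j is +15, n→c is +15, l→a is +15 — a constant shift. Every letter moves 15 places later in the alphabet, wrapping around z→a.
Decoding hwpgt: h−15=s, w−15=h, p−15=a, g−15=r, t−15=e.

share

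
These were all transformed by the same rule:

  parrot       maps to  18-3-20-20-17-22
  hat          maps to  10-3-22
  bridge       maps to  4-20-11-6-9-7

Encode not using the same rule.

p is letter #16 and maps to 18: an offset of 2. The number is (letter's place in the alphabet, a=1) + 2.
Applying it to not: n=14→16, o=15→17, t=20→22.

16-17-22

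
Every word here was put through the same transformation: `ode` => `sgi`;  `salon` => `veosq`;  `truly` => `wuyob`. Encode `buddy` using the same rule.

The shift depends on letter class: consonant d→g is +3, but vowel o→s is +4. Two shifts are in play — +4 for a/e/i/o/u, +3 for every other letter.
On buddy: b(cons)+3=e, u(vowel)+4=y, d(cons)+3=g, d(cons)+3=g, y(cons)+3=b.

eyggb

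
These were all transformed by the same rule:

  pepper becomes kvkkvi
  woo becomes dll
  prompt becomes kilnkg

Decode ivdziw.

reward

Each pair mirrors across the alphabet (p↔k, e↔v, p↔k): positions sum to 25. Each letter is replaced by its mirror in the alphabet: a↔z, b↔y, c↔x, and so on (the Atbash cipher).
Decoding ivdziw: i↔r, v↔e, d↔w, z↔a, i↔r, w↔d.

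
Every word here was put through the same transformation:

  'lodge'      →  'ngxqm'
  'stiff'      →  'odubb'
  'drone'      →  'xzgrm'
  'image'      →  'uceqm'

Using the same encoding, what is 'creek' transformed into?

l(11)→n(13) and o(14)→g(6) fit y≡15x+4 (mod 26); the inverse of 15 mod 26 is 7. Each letter's alphabet position (a=0..z=25) is mapped through 15·x+4 mod 26 — an affine cipher.
Applying it to creek: c(2)→15·2+4≡8=i; r(17)→15·17+4≡25=z; e(4)→15·4+4≡12=m; e(4)→15·4+4≡12=m; k(10)→15·10+4≡24=y (all mod 26).

izmmy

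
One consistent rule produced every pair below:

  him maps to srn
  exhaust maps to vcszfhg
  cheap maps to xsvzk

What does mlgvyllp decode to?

notebook

Each pair mirrors across the alphabet (h↔s, i↔r, m↔n): positions sum to 25. This is the alphabet-reversal cipher (Atbash): a becomes z, b becomes y, etc.
Undoing it on mlgvyllp: m↔n, l↔o, g↔t, v↔e, y↔b, l↔o, l↔o, p↔k.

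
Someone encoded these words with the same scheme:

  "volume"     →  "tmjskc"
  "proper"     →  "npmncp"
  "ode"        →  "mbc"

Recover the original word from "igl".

Compare letters: v→t is +24, o→m is +24, l→j is +24 — a constant shift. It's a constant shift of +24 (ROT24).
Undoing it on igl: i−24=k, g−24=i, l−24=n.

kin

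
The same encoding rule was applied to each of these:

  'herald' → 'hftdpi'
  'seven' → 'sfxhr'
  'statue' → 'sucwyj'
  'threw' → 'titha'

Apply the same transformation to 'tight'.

tjikx

Letter i (0-indexed) is shifted by i+0, so successive shifts are 0, 1, 2, ….
For tight: t+0=t, i+1=j, g+2=i, h+3=k, t+4=x.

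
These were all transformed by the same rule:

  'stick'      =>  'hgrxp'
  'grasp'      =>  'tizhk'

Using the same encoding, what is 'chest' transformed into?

xsvhg

Each pair mirrors across the alphabet (s↔h, t↔g, i↔r): positions sum to 25. Each letter is replaced by its mirror in the alphabet: a↔z, b↔y, c↔x, and so on (the Atbash cipher).
Applying it to chest: c↔x, h↔s, e↔v, s↔h, t↔g.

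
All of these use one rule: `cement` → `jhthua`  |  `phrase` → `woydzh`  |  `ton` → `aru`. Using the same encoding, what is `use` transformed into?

xzh

The shift depends on letter class: consonant c→j is +7, but vowel e→h is +3. Vowels shift forward by 3 and consonants shift forward by 7.
Applying it to use: u(vowel)+3=x, s(cons)+7=z, e(vowel)+3=h.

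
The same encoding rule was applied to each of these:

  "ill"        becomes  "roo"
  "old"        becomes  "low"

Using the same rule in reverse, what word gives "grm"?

Each pair mirrors across the alphabet (i↔r, l↔o, l↔o): positions sum to 25. This is the alphabet-reversal cipher (Atbash): a becomes z, b becomes y, etc.
Decoding grm: g↔t, r↔i, m↔n.

tin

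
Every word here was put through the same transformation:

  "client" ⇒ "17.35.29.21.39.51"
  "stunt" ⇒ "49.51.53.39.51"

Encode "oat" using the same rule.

41.13.51

c(#3)→17 and l(#12)→35: differences scale by 2, so n = 2·pos + 11. The formula is n = 2×(alphabet index, a=1) + 11.
On oat: o=15→41, a=1→13, t=20→51.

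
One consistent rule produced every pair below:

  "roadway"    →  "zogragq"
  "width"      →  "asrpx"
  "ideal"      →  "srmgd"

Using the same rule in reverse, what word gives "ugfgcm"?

r(17)→z(25) and o(14)→o(14) fit y≡21x+6 (mod 26); the inverse of 21 mod 26 is 5. Treating letters as 0–25, the rule is x ↦ 21x + 6 (mod 26).
Reversing it on ugfgcm: u(20)→5·(20−6)≡18=s; g(6)→5·(6−6)≡0=a; f(5)→5·(5−6)≡21=v; g(6)→5·(6−6)≡0=a; c(2)→5·(2−6)≡6=g; m(12)→5·(12−6)≡4=e (all mod 26).

savage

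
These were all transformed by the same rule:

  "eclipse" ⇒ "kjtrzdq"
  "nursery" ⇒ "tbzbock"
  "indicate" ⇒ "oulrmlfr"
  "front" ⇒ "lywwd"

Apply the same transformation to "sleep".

ysmnz

In eclipse: e→k is +6, c→j is +7, l→t is +8, i→r is +9 — the shift increases by 1 each position. Each letter shifts forward by (position + 6), i.e. 6, 7, 8, … — the shift grows by one for each successive letter.
Applying it to sleep: s+6=y, l+7=s, e+8=m, e+9=n, p+10=z.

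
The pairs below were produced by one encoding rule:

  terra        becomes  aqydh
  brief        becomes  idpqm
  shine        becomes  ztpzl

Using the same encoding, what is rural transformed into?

Shifts by position in terra: pos 0: t→a (+7), pos 1: e→q (+12), pos 2: r→y (+7), pos 3: r→d (+12) — repeating every 2. The shifts repeat in a cycle of length 2: positions 0,1,… shift by +7, +12, then the pattern repeats.
Applying it to rural: r+7=y, u+12=g, r+7=y, a+12=m, l+7=s.

ygyms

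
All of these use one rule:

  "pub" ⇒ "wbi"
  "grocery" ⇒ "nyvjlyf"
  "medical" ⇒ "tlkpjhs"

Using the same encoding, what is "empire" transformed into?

It's a constant shift of +7 (ROT7).
Applying it to empire: e+7=l, m+7=t, p+7=w, i+7=p, r+7=y, e+7=l.

ltwpyl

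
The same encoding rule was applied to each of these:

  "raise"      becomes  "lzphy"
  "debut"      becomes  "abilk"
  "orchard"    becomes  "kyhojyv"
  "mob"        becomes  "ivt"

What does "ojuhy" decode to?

The output letters match the input read backwards, each shifted +7: raise reversed is esiar. Two steps: reverse the string, then apply a Caesar shift of +7.
Undoing it on ojuhy: shift back: o−7=h, j−7=c, u−7=n, h−7=a, y−7=r → hcnar; then reverse → ranch.

ranch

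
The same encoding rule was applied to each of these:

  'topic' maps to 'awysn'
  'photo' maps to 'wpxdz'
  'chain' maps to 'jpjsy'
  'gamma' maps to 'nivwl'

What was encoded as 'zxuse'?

split

In topic: t→a is +7, o→w is +8, p→y is +9, i→s is +10 — the shift increases by 1 each position. The shift increases by 1 at each position, starting from +7: 7, 8, 9, ….
Undoing it on zxuse: z−7=s, x−8=p, u−9=l, s−10=i, e−11=t.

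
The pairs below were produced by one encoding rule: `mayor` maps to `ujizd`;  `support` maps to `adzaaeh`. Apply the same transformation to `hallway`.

pjvwinm

In mayor: m→u is +8, a→j is +9, y→i is +10, o→z is +11 — the shift increases by 1 each position. The shift increases by 1 at each position, starting from +8: 8, 9, 10, ….
On hallway: h+8=p, a+9=j, l+10=v, l+11=w, w+12=i, a+13=n, y+14=m.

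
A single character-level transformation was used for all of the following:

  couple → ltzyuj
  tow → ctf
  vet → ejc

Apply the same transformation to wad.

The rule splits by letter class: vowels +5, consonants +9.
Applying it to wad: w(cons)+9=f, a(vowel)+5=f, d(cons)+9=m.

ffm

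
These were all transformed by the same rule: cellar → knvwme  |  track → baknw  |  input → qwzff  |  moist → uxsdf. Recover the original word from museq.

elite

In cellar: c→k is +8, e→n is +9, l→v is +10, l→w is +11 — the shift increases by 1 each position. Each letter shifts forward by (position + 8), i.e. 8, 9, 10, … — the shift grows by one for each successive letter.
Reversing it on museq: m−8=e, u−9=l, s−10=i, e−11=t, q−12=e.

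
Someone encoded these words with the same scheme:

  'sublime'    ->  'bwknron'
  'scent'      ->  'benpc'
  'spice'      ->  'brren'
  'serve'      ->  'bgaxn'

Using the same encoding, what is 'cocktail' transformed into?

Shifts by position in sublime: pos 0: s→b (+9), pos 1: u→w (+2), pos 2: b→k (+9), pos 3: l→n (+2) — repeating every 2. It's a Vigenère-style cipher with numeric key [9,2]: position i shifts by key[i mod 2].
On cocktail: c+9=l, o+2=q, c+9=l, k+2=m, t+9=c, a+2=c, i+9=r, l+2=n.

lqlmccrn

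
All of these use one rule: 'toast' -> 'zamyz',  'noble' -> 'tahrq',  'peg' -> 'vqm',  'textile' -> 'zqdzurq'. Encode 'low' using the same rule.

rac

The shift depends on letter class: consonant t→z is +6, but vowel o→a is +12. Two shifts are in play — +12 for a/e/i/o/u, +6 for every other letter.
For low: l(cons)+6=r, o(vowel)+12=a, w(cons)+6=c.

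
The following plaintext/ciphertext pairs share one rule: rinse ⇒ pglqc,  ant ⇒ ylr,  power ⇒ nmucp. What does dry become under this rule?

It's a constant shift of +24 (ROT24).
For dry: d+24=b, r+24=p, y+24=w.

bpw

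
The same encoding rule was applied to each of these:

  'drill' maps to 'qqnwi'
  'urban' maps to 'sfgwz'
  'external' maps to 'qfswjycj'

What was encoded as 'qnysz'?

The output letters match the input read backwards, each shifted +5: drill reversed is llird. Two steps: reverse the string, then apply a Caesar shift of +5.
Decoding qnysz: shift back: q−5=l, n−5=i, y−5=t, s−5=n, z−5=u → litnu; then reverse → until.

until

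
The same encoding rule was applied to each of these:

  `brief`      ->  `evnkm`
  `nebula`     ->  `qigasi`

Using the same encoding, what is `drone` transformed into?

gvttl

In brief: b→e is +3, r→v is +4, i→n is +5, e→k is +6 — the shift increases by 1 each position. Letter i (0-indexed) is shifted by i+3, so successive shifts are 3, 4, 5, ….
For drone: d+3=g, r+4=v, o+5=t, n+6=t, e+7=l.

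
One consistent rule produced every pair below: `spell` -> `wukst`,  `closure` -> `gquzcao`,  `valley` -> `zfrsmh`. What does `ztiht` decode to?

In spell: s→w is +4, p→u is +5, e→k is +6, l→s is +7 — the shift increases by 1 each position. The shift increases by 1 at each position, starting from +4: 4, 5, 6, ….
Decoding ztiht: z−4=v, t−5=o, i−6=c, h−7=a, t−8=l.

vocal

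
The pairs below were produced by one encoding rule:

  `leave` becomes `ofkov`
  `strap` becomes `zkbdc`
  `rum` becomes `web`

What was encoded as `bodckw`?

master

The output letters match the input read backwards, each shifted +10: leave reversed is evael. Two steps: reverse the string, then apply a Caesar shift of +10.
Reversing it on bodckw: shift back: b−10=r, o−10=e, d−10=t, c−10=s, k−10=a, w−10=m → retsam; then reverse → master.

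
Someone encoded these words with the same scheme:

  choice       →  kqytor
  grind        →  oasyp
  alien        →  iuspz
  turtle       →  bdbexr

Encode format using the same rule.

In choice: c→k is +8, h→q is +9, o→y is +10, i→t is +11 — the shift increases by 1 each position. Each letter shifts forward by (position + 8), i.e. 8, 9, 10, … — the shift grows by one for each successive letter.
On format: f+8=n, o+9=x, r+10=b, m+11=x, a+12=m, t+13=g.

nxbxmg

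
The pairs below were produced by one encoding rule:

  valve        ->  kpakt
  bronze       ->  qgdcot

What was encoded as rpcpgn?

canary

Compare letters: v→k is +15, a→p is +15, l→a is +15 — a constant shift. It's a constant shift of +15 (ROT15).
Decoding rpcpgn: r−15=c, p−15=a, c−15=n, p−15=a, g−15=r, n−15=y.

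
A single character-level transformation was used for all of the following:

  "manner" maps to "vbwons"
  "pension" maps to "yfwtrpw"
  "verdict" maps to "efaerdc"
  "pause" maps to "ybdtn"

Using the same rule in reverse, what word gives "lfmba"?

cedar

A repeating key of period 2 is used — shifts +9, +1 over and over.
Decoding lfmba: l−9=c, f−1=e, m−9=d, b−1=a, a−9=r.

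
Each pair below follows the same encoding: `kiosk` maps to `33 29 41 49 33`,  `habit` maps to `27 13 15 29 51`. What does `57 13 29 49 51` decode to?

waist

With a=1..z=26, the number is 2·pos + 11.
Decoding 57 13 29 49 51: 57→(57−11)÷2=23=w, 13→(13−11)÷2=1=a, 29→(29−11)÷2=9=i, 49→(49−11)÷2=19=s, 51→(51−11)÷2=20=t.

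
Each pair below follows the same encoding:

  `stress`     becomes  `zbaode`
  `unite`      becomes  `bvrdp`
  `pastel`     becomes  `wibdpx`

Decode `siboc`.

laser

In stress: s→z is +7, t→b is +8, r→a is +9, e→o is +10 — the shift increases by 1 each position. Letter i (0-indexed) is shifted by i+7, so successive shifts are 7, 8, 9, ….
Undoing it on siboc: s−7=l, i−8=a, b−9=s, o−10=e, c−11=r.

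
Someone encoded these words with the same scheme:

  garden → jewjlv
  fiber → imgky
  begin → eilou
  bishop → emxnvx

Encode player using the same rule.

spfelz

The shift increases by 1 at each position, starting from +3: 3, 4, 5, ….
For player: p+3=s, l+4=p, a+5=f, y+6=e, e+7=l, r+8=z.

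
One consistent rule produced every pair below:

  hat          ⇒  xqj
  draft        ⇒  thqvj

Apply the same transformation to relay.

Compare letters: h→x is +16, a→q is +16, t→j is +16 — a constant shift. Each letter is shifted forward by 16 in the alphabet (a Caesar shift of +16).
Applying it to relay: r+16=h, e+16=u, l+16=b, a+16=q, y+16=o.

hubqo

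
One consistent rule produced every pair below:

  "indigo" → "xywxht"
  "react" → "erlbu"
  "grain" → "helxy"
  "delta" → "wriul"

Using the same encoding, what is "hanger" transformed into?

clyhre

i(8)→x(23) and n(13)→y(24) fit y≡21x+11 (mod 26); the inverse of 21 mod 26 is 5. Each letter's alphabet position (a=0..z=25) is mapped through 21·x+11 mod 26 — an affine cipher.
On hanger: h(7)→21·7+11≡2=c; a(0)→21·0+11≡11=l; n(13)→21·13+11≡24=y; g(6)→21·6+11≡7=h; e(4)→21·4+11≡17=r; r(17)→21·17+11≡4=e (all mod 26).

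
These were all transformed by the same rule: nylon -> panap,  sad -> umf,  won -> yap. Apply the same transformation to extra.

Two shifts are in play — +12 for a/e/i/o/u, +2 for every other letter.
Applying it to extra: e(vowel)+12=q, x(cons)+2=z, t(cons)+2=v, r(cons)+2=t, a(vowel)+12=m.

qzvtm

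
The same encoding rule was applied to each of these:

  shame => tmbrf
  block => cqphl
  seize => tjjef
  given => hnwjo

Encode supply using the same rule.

tzqumd

Shifts by position in shame: pos 0: s→t (+1), pos 1: h→m (+5), pos 2: a→b (+1), pos 3: m→r (+5) — repeating every 2. A repeating key of period 2 is used — shifts +1, +5 over and over.
For supply: s+1=t, u+5=z, p+1=q, p+5=u, l+1=m, y+5=d.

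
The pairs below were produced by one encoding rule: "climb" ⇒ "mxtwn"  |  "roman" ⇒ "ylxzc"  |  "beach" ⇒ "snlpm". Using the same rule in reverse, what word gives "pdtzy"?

The output letters match the input read backwards, each shifted +11: climb reversed is bmilc. The word is reversed, then every letter is shifted forward by 11.
Decoding pdtzy: shift back: p−11=e, d−11=s, t−11=i, z−11=o, y−11=n → esion; then reverse → noise.

noise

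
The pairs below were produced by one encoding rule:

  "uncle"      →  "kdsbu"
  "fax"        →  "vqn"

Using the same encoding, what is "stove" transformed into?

ijelu

Compare letters: u→k is +16, n→d is +16, c→s is +16 — a constant shift. Every letter moves 16 places later in the alphabet, wrapping around z→a.
For stove: s+16=i, t+16=j, o+16=e, v+16=l, e+16=u.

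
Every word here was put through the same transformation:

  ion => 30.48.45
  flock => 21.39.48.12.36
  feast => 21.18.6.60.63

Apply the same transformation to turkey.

63.66.57.36.18.78

i(#9)→30 and o(#15)→48: differences scale by 3, so n = 3·pos + 3. With a=1..z=26, the number is 3·pos + 3.
Applying it to turkey: t=20→63, u=21→66, r=18→57, k=11→36, e=5→18, y=25→78.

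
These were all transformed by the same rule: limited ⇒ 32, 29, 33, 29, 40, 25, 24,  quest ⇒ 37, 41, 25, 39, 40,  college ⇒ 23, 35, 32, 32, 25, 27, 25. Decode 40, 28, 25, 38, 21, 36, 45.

therapy

l is letter #12 and maps to 32: an offset of 20. Letters become their 1-based position plus 20 (so a→21, b→22, …).
Decoding 40, 28, 25, 38, 21, 36, 45: 40→(40−20)÷1=20=t, 28→(28−20)÷1=8=h, 25→(25−20)÷1=5=e, 38→(38−20)÷1=18=r, 21→(21−20)÷1=1=a, 36→(36−20)÷1=16=p, 45→(45−20)÷1=25=y.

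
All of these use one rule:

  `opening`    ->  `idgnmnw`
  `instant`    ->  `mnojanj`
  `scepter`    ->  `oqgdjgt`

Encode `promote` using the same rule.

dtisijg

o(14)→i(8) and p(15)→d(3) fit y≡21x+0 (mod 26); the inverse of 21 mod 26 is 5. Each letter's alphabet position (a=0..z=25) is mapped through 21·x+0 mod 26 — an affine cipher.
Applying it to promote: p(15)→21·15+0≡3=d; r(17)→21·17+0≡19=t; o(14)→21·14+0≡8=i; m(12)→21·12+0≡18=s; o(14)→21·14+0≡8=i; t(19)→21·19+0≡9=j; e(4)→21·4+0≡6=g (all mod 26).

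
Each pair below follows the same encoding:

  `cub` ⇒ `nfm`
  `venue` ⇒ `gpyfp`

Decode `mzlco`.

board

Compare letters: c→n is +11, u→f is +11, b→m is +11 — a constant shift. This is a Caesar cipher with shift 11.
Undoing it on mzlco: m−11=b, z−11=o, l−11=a, c−11=r, o−11=d.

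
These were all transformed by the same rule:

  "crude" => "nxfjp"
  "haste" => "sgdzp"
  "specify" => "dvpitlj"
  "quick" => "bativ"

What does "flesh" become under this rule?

qrpys

Shifts by position in crude: pos 0: c→n (+11), pos 1: r→x (+6), pos 2: u→f (+11), pos 3: d→j (+6) — repeating every 2. It's a Vigenère-style cipher with numeric key [11,6]: position i shifts by key[i mod 2].
For flesh: f+11=q, l+6=r, e+11=p, s+6=y, h+11=s.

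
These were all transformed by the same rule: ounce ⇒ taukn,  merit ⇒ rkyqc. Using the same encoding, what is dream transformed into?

ixliv

In ounce: o→t is +5, u→a is +6, n→u is +7, c→k is +8 — the shift increases by 1 each position. Letter i (0-indexed) is shifted by i+5, so successive shifts are 5, 6, 7, ….
On dream: d+5=i, r+6=x, e+7=l, a+8=i, m+9=v.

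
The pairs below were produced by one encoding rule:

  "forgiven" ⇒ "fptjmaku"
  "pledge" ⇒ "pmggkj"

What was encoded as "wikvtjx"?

whisper

In forgiven: f→f is +0, o→p is +1, r→t is +2, g→j is +3 — the shift increases by 1 each position. Each letter shifts forward by its position index (0, 1, 2, …) — the shift grows by one for each successive letter.
Undoing it on wikvtjx: w−0=w, i−1=h, k−2=i, v−3=s, t−4=p, j−5=e, x−6=r.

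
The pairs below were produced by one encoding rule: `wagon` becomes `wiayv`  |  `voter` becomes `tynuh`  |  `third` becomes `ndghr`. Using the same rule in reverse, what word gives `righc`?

This is an affine cipher: with a=0,…,z=25, each position x becomes (3x+8) mod 26.
Decoding righc: r(17)→9·(17−8)≡3=d; i(8)→9·(8−8)≡0=a; g(6)→9·(6−8)≡8=i; h(7)→9·(7−8)≡17=r; c(2)→9·(2−8)≡24=y (all mod 26).

dairy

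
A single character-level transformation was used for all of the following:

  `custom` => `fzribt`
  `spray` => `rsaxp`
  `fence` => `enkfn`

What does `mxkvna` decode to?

c(2)→f(5) and u(20)→z(25) fit y≡17x+23 (mod 26); the inverse of 17 mod 26 is 23. Each letter's alphabet position (a=0..z=25) is mapped through 17·x+23 mod 26 — an affine cipher.
Reversing it on mxkvna: m(12)→23·(12−23)≡7=h; x(23)→23·(23−23)≡0=a; k(10)→23·(10−23)≡13=n; v(21)→23·(21−23)≡6=g; n(13)→23·(13−23)≡4=e; a(0)→23·(0−23)≡17=r (all mod 26).

hanger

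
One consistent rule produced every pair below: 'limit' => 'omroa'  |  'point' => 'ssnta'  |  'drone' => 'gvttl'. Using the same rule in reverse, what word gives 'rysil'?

ounce

In limit: l→o is +3, i→m is +4, m→r is +5, i→o is +6 — the shift increases by 1 each position. Letter i (0-indexed) is shifted by i+3, so successive shifts are 3, 4, 5, ….
Reversing it on rysil: r−3=o, y−4=u, s−5=n, i−6=c, l−7=e.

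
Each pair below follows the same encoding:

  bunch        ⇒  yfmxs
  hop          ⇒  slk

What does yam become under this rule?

Each pair mirrors across the alphabet (b↔y, u↔f, n↔m): positions sum to 25. Each letter is replaced by its mirror in the alphabet: a↔z, b↔y, c↔x, and so on (the Atbash cipher).
On yam: y↔b, a↔z, m↔n.

bzn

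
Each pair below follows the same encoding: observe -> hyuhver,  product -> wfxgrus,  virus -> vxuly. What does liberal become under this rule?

The output letters match the input read backwards, each shifted +3: observe reversed is evresbo. Two steps: reverse the string, then apply a Caesar shift of +3.
Applying it to liberal: reverse → larebil; then shift: l+3=o, a+3=d, r+3=u, e+3=h, b+3=e, i+3=l, l+3=o.

oduhelo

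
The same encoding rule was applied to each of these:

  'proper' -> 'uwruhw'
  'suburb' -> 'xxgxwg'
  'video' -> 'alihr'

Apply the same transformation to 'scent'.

xhhsy

The shift depends on letter class: consonant p→u is +5, but vowel o→r is +3. Vowels shift forward by 3 and consonants shift forward by 5.
Applying it to scent: s(cons)+5=x, c(cons)+5=h, e(vowel)+3=h, n(cons)+5=s, t(cons)+5=y.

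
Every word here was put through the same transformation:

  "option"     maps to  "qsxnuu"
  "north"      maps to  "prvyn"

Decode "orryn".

In option: o→q is +2, p→s is +3, t→x is +4, i→n is +5 — the shift increases by 1 each position. Each letter shifts forward by (position + 2), i.e. 2, 3, 4, … — the shift grows by one for each successive letter.
Reversing it on orryn: o−2=m, r−3=o, r−4=n, y−5=t, n−6=h.

month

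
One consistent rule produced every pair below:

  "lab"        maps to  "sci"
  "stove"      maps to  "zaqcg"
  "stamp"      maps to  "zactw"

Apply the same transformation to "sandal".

The shift depends on letter class: consonant l→s is +7, but vowel a→c is +2. The rule splits by letter class: vowels +2, consonants +7.
On sandal: s(cons)+7=z, a(vowel)+2=c, n(cons)+7=u, d(cons)+7=k, a(vowel)+2=c, l(cons)+7=s.

zcukcs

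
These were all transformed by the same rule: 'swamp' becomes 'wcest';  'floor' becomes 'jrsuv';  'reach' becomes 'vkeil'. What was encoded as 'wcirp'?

swell

A repeating key of period 2 is used — shifts +4, +6 over and over.
Decoding wcirp: w−4=s, c−6=w, i−4=e, r−6=l, p−4=l.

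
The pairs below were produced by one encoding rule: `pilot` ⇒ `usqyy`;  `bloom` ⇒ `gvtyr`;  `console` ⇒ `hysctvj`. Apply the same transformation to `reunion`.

wozxnys

Shifts by position in pilot: pos 0: p→u (+5), pos 1: i→s (+10), pos 2: l→q (+5), pos 3: o→y (+10) — repeating every 2. The shifts repeat in a cycle of length 2: positions 0,1,… shift by +5, +10, then the pattern repeats.
Applying it to reunion: r+5=w, e+10=o, u+5=z, n+10=x, i+5=n, o+10=y, n+5=s.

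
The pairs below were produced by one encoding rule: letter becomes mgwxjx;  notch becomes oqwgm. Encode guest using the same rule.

hwhwy

In letter: l→m is +1, e→g is +2, t→w is +3, t→x is +4 — the shift increases by 1 each position. Letter i (0-indexed) is shifted by i+1, so successive shifts are 1, 2, 3, ….
Applying it to guest: g+1=h, u+2=w, e+3=h, s+4=w, t+5=y.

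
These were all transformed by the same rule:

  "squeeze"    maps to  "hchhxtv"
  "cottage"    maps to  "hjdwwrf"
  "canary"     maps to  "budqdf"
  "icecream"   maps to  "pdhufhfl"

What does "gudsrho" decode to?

The output letters match the input read backwards, each shifted +3: squeeze reversed is ezeeuqs. Read the word backwards and shift each letter +3.
Reversing it on gudsrho: shift back: g−3=d, u−3=r, d−3=a, s−3=p, r−3=o, h−3=e, o−3=l → drapoel; then reverse → leopard.

leopard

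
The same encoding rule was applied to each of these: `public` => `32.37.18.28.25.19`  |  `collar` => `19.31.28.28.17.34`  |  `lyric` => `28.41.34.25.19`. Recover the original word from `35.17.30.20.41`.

sandy

p is letter #16 and maps to 32: an offset of 16. The number is (letter's place in the alphabet, a=1) + 16.
Undoing it on 35.17.30.20.41: 35→(35−16)÷1=19=s, 17→(17−16)÷1=1=a, 30→(30−16)÷1=14=n, 20→(20−16)÷1=4=d, 41→(41−16)÷1=25=y.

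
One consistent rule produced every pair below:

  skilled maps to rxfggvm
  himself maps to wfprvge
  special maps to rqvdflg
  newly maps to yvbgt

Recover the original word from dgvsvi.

clever

s(18)→r(17) and k(10)→x(23) fit y≡9x+11 (mod 26); the inverse of 9 mod 26 is 3. This is an affine cipher: with a=0,…,z=25, each position x becomes (9x+11) mod 26.
Undoing it on dgvsvi: d(3)→3·(3−11)≡2=c; g(6)→3·(6−11)≡11=l; v(21)→3·(21−11)≡4=e; s(18)→3·(18−11)≡21=v; v(21)→3·(21−11)≡4=e; i(8)→3·(8−11)≡17=r (all mod 26).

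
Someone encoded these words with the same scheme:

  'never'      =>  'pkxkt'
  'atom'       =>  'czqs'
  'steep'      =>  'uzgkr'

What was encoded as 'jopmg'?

hinge

Shifts by position in never: pos 0: n→p (+2), pos 1: e→k (+6), pos 2: v→x (+2), pos 3: e→k (+6) — repeating every 2. It's a Vigenère-style cipher with numeric key [2,6]: position i shifts by key[i mod 2].
Reversing it on jopmg: j−2=h, o−6=i, p−2=n, m−6=g, g−2=e.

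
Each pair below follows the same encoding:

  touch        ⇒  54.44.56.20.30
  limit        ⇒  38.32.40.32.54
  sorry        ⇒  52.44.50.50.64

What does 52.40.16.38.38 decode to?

Each letter becomes 2×(its alphabet position, a=1..z=26) + 14.
Undoing it on 52.40.16.38.38: 52→(52−14)÷2=19=s, 40→(40−14)÷2=13=m, 16→(16−14)÷2=1=a, 38→(38−14)÷2=12=l, 38→(38−14)÷2=12=l.

small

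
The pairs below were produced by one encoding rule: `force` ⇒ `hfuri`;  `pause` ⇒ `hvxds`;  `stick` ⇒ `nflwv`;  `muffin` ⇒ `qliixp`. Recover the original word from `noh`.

The output letters match the input read backwards, each shifted +3: force reversed is ecrof. The word is reversed, then every letter is shifted forward by 3.
Undoing it on noh: shift back: n−3=k, o−3=l, h−3=e → kle; then reverse → elk.

elk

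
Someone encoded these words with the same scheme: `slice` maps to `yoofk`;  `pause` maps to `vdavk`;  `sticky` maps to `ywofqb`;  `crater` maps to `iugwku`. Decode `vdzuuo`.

patrol

Shifts by position in slice: pos 0: s→y (+6), pos 1: l→o (+3), pos 2: i→o (+6), pos 3: c→f (+3) — repeating every 2. The shifts repeat in a cycle of length 2: positions 0,1,… shift by +6, +3, then the pattern repeats.
Decoding vdzuuo: v−6=p, d−3=a, z−6=t, u−3=r, u−6=o, o−3=l.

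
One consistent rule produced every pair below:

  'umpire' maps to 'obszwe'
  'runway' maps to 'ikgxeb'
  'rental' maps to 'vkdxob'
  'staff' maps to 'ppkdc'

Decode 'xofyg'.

The output letters match the input read backwards, each shifted +10: umpire reversed is eripmu. Read the word backwards and shift each letter +10.
Reversing it on xofyg: shift back: x−10=n, o−10=e, f−10=v, y−10=o, g−10=w → nevow; then reverse → woven.

woven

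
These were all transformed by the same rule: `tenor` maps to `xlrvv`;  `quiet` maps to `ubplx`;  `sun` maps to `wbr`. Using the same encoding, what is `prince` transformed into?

Vowels shift forward by 7 and consonants shift forward by 4.
On prince: p(cons)+4=t, r(cons)+4=v, i(vowel)+7=p, n(cons)+4=r, c(cons)+4=g, e(vowel)+7=l.

tvprgl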